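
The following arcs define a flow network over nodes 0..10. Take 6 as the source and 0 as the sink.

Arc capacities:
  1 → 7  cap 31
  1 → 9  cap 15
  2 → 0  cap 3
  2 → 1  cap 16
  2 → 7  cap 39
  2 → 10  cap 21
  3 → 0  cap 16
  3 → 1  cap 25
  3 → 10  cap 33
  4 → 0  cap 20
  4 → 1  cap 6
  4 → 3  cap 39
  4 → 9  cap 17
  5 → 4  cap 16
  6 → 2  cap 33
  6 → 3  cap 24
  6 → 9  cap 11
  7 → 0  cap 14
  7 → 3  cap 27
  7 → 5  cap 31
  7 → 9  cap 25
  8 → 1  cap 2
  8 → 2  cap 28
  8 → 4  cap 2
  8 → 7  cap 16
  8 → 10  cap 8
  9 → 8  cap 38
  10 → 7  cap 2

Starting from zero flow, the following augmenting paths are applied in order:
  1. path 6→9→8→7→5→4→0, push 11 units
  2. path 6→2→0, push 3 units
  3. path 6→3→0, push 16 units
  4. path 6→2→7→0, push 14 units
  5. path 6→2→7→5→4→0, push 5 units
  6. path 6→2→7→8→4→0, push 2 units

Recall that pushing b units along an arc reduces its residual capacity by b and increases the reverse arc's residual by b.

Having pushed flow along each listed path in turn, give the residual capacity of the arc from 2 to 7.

Residual capacity of (2,7): 18

after path 1 (6→9→8→7→5→4→0, push 11): res(2,7)=39
after path 2 (6→2→0, push 3): res(2,7)=39
after path 3 (6→3→0, push 16): res(2,7)=39
after path 4 (6→2→7→0, push 14): res(2,7)=25
after path 5 (6→2→7→5→4→0, push 5): res(2,7)=20
after path 6 (6→2→7→8→4→0, push 2): res(2,7)=18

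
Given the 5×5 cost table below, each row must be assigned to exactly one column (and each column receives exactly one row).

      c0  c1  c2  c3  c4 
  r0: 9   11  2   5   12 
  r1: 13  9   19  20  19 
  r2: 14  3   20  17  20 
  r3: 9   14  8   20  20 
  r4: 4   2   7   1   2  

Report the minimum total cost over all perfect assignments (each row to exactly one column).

optimal assignment: row0→col3 (cost 5), row1→col0 (cost 13), row2→col1 (cost 3), row3→col2 (cost 8), row4→col4 (cost 2)
total = 5 + 13 + 3 + 8 + 2 = 31

Minimum assignment cost: 31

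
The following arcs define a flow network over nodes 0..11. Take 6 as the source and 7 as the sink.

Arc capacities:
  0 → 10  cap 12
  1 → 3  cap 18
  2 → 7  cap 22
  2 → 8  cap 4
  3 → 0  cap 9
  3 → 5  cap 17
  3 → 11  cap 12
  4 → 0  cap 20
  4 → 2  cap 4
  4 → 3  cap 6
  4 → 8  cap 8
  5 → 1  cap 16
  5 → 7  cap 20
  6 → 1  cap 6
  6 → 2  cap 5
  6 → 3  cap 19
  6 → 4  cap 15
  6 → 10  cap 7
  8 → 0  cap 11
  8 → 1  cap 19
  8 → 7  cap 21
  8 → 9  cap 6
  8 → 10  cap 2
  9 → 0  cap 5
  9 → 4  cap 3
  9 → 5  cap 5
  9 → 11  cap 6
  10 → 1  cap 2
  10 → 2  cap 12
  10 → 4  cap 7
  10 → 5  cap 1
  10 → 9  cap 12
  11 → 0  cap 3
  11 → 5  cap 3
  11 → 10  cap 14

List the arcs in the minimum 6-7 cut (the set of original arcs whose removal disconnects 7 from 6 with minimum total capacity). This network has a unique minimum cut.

Min-cut arcs: {(4,2), (4,8), (5,7), (6,2), (10,2)} (total capacity 49)

augment #1: 6→2→7 push 5
augment #2: 6→3→5→7 push 17
augment #3: 6→4→2→7 push 4
augment #4: 6→4→8→7 push 8
augment #5: 6→10→2→7 push 7
augment #6: 6→3→11→5→7 push 2
augment #7: 6→1→3→11→5→7 push 1
augment #8: 6→4→0→10→2→7 push 3
augment #9: 6→1→3→0→10→2→7 push 2
max flow = 49; residual-reachable set from 6 gives S-side
cut edges (S→T): {(4,2), (4,8), (5,7), (6,2), (10,2)} total cap 49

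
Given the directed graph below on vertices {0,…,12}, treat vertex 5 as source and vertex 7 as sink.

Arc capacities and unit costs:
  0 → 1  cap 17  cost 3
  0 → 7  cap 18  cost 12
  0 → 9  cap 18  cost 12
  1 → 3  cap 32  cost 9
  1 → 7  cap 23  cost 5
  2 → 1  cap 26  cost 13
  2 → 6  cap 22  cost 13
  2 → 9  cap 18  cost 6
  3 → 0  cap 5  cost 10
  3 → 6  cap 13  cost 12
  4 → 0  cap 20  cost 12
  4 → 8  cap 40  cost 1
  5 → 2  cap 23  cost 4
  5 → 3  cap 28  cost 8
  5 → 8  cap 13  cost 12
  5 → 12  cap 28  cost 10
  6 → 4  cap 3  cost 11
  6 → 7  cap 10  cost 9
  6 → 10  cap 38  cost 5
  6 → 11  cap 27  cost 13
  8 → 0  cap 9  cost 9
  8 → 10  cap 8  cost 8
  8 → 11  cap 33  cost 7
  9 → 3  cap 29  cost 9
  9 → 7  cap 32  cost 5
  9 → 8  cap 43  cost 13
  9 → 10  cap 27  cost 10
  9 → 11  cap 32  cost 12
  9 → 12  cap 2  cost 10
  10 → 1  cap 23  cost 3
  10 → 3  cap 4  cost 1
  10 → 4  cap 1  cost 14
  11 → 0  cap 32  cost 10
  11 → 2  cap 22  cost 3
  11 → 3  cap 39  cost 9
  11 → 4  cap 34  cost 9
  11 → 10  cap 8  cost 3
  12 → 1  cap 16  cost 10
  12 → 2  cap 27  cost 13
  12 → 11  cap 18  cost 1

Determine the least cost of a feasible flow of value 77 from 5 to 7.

Minimum cost for 77 units: 1991

shortest-cost path #1: 5→2→9→7 push 18 @ unit cost 15 (adds 270)
shortest-cost path #2: 5→2→1→7 push 5 @ unit cost 22 (adds 110)
shortest-cost path #3: 5→12→11→10→1→7 push 8 @ unit cost 22 (adds 176)
shortest-cost path #4: 5→12→1→7 push 10 @ unit cost 25 (adds 250)
shortest-cost path #5: 5→12→1→2→6→7 push 5 @ unit cost 29 (adds 145)
shortest-cost path #6: 5→3→6→7 push 5 @ unit cost 29 (adds 145)
shortest-cost path #7: 5→3→0→7 push 5 @ unit cost 30 (adds 150)
shortest-cost path #8: 5→8→0→7 push 9 @ unit cost 33 (adds 297)
shortest-cost path #9: 5→12→11→0→7 push 4 @ unit cost 33 (adds 132)
shortest-cost path #10: 5→12→11→0→9→7 push 1 @ unit cost 38 (adds 38)
shortest-cost path #11: 5→3→6→2→1→12→11→0→9→7 push 5 @ unit cost 38 (adds 190)
shortest-cost path #12: 5→8→10→11→0→9→7 push 2 @ unit cost 44 (adds 88)
total cost = 1991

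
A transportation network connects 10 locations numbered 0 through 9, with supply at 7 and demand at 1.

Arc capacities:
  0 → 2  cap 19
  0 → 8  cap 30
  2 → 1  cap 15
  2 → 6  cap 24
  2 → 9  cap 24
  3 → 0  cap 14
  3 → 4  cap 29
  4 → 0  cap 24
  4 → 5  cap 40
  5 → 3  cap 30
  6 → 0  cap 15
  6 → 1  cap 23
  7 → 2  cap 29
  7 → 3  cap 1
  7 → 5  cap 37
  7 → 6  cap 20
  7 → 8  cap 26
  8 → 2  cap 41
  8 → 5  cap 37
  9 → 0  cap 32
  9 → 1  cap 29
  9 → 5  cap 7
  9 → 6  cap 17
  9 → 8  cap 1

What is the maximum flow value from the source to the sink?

augment #1: 7→2→1 bottleneck 15, total now 15
augment #2: 7→6→1 bottleneck 20, total now 35
augment #3: 7→2→6→1 bottleneck 3, total now 38
augment #4: 7→2→9→1 bottleneck 11, total now 49
augment #5: 7→8→2→9→1 bottleneck 13, total now 62

Maximum flow value: 62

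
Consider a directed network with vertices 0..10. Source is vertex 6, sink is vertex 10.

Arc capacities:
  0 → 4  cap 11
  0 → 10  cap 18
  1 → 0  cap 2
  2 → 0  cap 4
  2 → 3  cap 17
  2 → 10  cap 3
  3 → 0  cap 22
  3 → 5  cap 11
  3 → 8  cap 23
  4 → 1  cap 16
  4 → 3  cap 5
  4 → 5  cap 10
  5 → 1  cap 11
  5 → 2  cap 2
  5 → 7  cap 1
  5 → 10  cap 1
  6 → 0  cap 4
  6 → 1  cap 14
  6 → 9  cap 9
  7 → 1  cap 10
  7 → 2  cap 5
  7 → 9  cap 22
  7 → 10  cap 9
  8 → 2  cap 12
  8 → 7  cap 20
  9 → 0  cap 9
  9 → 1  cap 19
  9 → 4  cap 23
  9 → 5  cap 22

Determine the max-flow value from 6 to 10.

augment #1: 6→0→10 bottleneck 4, total now 4
augment #2: 6→1→0→10 bottleneck 2, total now 6
augment #3: 6→9→0→10 bottleneck 9, total now 15

Maximum flow value: 15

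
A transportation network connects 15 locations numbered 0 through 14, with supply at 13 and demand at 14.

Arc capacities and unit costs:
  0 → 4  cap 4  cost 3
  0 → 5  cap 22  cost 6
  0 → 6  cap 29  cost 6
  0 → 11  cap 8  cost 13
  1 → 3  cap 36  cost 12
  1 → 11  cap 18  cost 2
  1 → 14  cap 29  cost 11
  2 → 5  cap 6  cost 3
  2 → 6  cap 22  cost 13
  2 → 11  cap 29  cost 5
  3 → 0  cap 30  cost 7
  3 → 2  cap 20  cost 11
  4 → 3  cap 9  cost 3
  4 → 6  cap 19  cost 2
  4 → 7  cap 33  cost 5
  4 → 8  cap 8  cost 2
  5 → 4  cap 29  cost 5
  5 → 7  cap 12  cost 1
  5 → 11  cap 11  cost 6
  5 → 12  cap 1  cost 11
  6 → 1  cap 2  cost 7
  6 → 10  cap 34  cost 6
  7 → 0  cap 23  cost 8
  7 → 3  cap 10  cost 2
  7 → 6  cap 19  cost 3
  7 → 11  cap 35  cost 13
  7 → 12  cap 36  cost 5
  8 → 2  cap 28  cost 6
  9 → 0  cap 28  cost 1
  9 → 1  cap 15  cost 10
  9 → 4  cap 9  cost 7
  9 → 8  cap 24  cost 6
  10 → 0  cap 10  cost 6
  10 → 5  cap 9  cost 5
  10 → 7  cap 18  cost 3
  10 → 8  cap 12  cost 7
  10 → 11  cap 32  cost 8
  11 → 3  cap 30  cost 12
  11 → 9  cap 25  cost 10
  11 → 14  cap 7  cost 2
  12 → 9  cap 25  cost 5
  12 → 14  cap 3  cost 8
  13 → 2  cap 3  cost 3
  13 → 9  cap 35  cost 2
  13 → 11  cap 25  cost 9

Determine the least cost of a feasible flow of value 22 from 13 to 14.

Minimum cost for 22 units: 413

shortest-cost path #1: 13→2→11→14 push 3 @ unit cost 10 (adds 30)
shortest-cost path #2: 13→11→14 push 4 @ unit cost 11 (adds 44)
shortest-cost path #3: 13→11→2→5→7→12→14 push 3 @ unit cost 21 (adds 63)
shortest-cost path #4: 13→9→1→14 push 12 @ unit cost 23 (adds 276)
total cost = 413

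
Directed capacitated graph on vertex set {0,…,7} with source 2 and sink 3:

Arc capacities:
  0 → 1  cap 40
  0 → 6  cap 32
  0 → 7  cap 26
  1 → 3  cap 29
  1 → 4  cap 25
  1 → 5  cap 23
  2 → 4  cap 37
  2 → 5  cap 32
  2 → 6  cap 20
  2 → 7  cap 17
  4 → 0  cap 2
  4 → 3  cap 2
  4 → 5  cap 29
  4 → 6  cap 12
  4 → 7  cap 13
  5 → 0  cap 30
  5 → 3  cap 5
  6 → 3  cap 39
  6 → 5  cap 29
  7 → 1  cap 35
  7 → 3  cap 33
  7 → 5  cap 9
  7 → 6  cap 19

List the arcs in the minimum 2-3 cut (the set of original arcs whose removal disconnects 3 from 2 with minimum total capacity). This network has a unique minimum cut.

Min-cut arcs: {(2,6), (2,7), (4,0), (4,3), (4,6), (4,7), (5,0), (5,3)} (total capacity 101)

augment #1: 2→4→3 push 2
augment #2: 2→5→3 push 5
augment #3: 2→6→3 push 20
augment #4: 2→7→3 push 17
augment #5: 2→4→6→3 push 12
augment #6: 2→4→7→3 push 13
augment #7: 2→4→0→1→3 push 2
augment #8: 2→5→0→1→3 push 27
augment #9: 2→4→5→0→6→3 push 3
max flow = 101; residual-reachable set from 2 gives S-side
cut edges (S→T): {(2,6), (2,7), (4,0), (4,3), (4,6), (4,7), (5,0), (5,3)} total cap 101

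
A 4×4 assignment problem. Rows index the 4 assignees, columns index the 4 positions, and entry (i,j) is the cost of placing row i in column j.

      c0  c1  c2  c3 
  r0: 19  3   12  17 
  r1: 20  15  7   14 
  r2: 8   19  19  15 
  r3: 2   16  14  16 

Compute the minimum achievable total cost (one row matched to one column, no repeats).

optimal assignment: row0→col1 (cost 3), row1→col2 (cost 7), row2→col3 (cost 15), row3→col0 (cost 2)
total = 3 + 7 + 15 + 2 = 27

Minimum assignment cost: 27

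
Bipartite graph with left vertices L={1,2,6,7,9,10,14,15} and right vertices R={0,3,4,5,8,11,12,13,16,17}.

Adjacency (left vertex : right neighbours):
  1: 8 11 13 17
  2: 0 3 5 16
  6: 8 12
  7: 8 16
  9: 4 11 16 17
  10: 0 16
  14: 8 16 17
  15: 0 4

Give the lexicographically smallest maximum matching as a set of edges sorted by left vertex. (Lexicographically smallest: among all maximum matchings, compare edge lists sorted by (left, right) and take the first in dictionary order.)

Lex-smallest maximum matching: {(1,8), (2,3), (6,12), (7,16), (9,11), (10,0), (14,17), (15,4)}

|M| = 8 (so the lex-smallest maximum matching has 8 edges)
process left vertices in ascending order; for each, take the smallest-labelled available neighbour that still permits 8 edges overall, or leave it unmatched if none does
lex-smallest matching: {1-8, 2-3, 6-12, 7-16, 9-11, 10-0, 14-17, 15-4}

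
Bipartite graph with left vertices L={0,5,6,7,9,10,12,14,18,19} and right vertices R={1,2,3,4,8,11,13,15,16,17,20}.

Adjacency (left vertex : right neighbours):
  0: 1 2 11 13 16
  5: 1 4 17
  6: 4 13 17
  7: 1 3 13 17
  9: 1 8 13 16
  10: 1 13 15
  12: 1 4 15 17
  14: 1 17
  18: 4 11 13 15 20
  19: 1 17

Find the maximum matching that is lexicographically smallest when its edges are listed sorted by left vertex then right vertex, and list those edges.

Lex-smallest maximum matching: {(0,2), (5,1), (6,4), (7,3), (9,8), (10,13), (12,15), (14,17), (18,11)}

|M| = 9 (so the lex-smallest maximum matching has 9 edges)
process left vertices in ascending order; for each, take the smallest-labelled available neighbour that still permits 9 edges overall, or leave it unmatched if none does
lex-smallest matching: {0-2, 5-1, 6-4, 7-3, 9-8, 10-13, 12-15, 14-17, 18-11}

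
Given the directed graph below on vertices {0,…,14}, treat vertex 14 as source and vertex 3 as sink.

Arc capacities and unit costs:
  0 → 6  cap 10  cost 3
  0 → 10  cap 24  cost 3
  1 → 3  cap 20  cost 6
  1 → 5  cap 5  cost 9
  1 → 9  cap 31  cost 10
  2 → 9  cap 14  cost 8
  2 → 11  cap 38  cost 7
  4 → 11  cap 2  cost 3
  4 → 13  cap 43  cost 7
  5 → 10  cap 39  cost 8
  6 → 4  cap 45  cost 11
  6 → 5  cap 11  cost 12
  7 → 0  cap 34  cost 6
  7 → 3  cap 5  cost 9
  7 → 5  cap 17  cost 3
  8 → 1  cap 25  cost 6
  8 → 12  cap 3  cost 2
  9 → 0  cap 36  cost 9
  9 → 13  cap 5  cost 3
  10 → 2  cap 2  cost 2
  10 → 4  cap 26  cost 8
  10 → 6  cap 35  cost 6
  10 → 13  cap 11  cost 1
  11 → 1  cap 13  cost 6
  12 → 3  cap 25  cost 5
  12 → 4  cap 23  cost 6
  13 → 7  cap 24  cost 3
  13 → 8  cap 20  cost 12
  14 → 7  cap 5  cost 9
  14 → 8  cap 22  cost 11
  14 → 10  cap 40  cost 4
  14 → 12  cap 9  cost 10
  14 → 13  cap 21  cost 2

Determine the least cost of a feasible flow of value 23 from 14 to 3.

shortest-cost path #1: 14→13→7→3 push 5 @ unit cost 14 (adds 70)
shortest-cost path #2: 14→12→3 push 9 @ unit cost 15 (adds 135)
shortest-cost path #3: 14→8→12→3 push 3 @ unit cost 18 (adds 54)
shortest-cost path #4: 14→8→1→3 push 6 @ unit cost 23 (adds 138)
total cost = 397

Minimum cost for 23 units: 397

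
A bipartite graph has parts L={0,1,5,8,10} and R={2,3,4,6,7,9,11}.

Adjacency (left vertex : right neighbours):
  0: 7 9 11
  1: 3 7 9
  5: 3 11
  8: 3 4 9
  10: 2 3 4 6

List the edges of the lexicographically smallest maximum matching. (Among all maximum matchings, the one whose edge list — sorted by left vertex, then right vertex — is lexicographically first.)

|M| = 5 (so the lex-smallest maximum matching has 5 edges)
process left vertices in ascending order; for each, take the smallest-labelled available neighbour that still permits 5 edges overall, or leave it unmatched if none does
lex-smallest matching: {0-7, 1-3, 5-11, 8-4, 10-2}

Lex-smallest maximum matching: {(0,7), (1,3), (5,11), (8,4), (10,2)}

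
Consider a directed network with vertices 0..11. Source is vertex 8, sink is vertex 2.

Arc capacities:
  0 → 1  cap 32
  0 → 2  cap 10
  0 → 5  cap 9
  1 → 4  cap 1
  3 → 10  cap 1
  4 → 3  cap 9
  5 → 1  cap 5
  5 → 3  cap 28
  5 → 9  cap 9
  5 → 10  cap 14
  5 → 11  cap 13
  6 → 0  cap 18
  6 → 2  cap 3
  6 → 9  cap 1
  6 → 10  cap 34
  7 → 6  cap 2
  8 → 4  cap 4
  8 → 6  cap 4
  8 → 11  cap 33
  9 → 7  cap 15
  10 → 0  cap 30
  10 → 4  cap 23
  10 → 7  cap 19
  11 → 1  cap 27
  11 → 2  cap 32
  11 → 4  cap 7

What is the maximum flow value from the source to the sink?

augment #1: 8→6→2 bottleneck 3, total now 3
augment #2: 8→11→2 bottleneck 32, total now 35
augment #3: 8→6→0→2 bottleneck 1, total now 36
augment #4: 8→4→3→10→0→2 bottleneck 1, total now 37

Maximum flow value: 37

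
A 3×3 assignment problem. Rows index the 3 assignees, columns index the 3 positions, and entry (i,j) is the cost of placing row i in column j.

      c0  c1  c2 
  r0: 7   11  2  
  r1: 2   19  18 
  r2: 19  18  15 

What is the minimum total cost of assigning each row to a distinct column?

Minimum assignment cost: 22

optimal assignment: row0→col2 (cost 2), row1→col0 (cost 2), row2→col1 (cost 18)
total = 2 + 2 + 18 = 22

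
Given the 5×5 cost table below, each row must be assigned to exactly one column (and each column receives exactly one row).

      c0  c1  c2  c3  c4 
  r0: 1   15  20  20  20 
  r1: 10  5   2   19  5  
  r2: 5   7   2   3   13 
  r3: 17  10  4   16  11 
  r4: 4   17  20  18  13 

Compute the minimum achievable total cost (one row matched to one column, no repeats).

Minimum assignment cost: 26

optimal assignment: row0→col0 (cost 1), row1→col1 (cost 5), row2→col3 (cost 3), row3→col2 (cost 4), row4→col4 (cost 13)
total = 1 + 5 + 3 + 4 + 13 = 26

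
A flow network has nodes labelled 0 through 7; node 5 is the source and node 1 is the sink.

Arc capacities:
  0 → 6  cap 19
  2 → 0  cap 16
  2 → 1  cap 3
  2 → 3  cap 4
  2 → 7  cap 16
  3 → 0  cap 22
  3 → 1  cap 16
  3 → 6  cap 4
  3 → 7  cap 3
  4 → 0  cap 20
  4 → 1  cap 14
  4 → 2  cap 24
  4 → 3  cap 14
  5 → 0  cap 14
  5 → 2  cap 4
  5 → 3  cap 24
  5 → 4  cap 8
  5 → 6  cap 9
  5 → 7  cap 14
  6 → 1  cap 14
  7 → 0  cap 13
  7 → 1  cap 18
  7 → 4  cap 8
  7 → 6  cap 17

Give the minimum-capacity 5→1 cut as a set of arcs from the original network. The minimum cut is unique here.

augment #1: 5→2→1 push 3
augment #2: 5→3→1 push 16
augment #3: 5→4→1 push 8
augment #4: 5→6→1 push 9
augment #5: 5→7→1 push 14
augment #6: 5→0→6→1 push 5
augment #7: 5→2→7→1 push 1
augment #8: 5→3→7→1 push 3
max flow = 59; residual-reachable set from 5 gives S-side
cut edges (S→T): {(3,1), (3,7), (5,2), (5,4), (5,7), (6,1)} total cap 59

Min-cut arcs: {(3,1), (3,7), (5,2), (5,4), (5,7), (6,1)} (total capacity 59)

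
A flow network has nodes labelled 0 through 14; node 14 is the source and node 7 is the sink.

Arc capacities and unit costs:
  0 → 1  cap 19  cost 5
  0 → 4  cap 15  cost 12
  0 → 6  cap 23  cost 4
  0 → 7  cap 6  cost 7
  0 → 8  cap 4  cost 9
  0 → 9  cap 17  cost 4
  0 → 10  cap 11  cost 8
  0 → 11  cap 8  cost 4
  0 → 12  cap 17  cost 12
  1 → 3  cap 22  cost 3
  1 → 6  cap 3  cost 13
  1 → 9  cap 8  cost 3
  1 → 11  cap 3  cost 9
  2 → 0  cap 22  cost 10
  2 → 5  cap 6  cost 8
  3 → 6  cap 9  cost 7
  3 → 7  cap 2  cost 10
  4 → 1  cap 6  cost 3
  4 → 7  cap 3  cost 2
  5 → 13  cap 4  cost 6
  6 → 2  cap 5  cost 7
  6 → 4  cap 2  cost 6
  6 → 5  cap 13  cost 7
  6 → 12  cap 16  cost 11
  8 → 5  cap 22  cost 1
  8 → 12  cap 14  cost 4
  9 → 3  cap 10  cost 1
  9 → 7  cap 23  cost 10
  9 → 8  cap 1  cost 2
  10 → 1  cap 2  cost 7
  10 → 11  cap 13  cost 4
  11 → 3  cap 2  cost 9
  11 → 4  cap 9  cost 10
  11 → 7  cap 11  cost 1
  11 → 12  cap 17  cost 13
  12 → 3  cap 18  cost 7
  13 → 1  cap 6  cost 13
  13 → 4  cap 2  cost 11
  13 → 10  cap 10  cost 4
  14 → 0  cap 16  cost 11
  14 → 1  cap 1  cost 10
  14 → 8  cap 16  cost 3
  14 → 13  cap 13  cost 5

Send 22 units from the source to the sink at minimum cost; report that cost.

shortest-cost path #1: 14→13→10→11→7 push 10 @ unit cost 14 (adds 140)
shortest-cost path #2: 14→0→11→7 push 1 @ unit cost 16 (adds 16)
shortest-cost path #3: 14→0→7 push 6 @ unit cost 18 (adds 108)
shortest-cost path #4: 14→13→4→7 push 2 @ unit cost 18 (adds 36)
shortest-cost path #5: 14→1→3→7 push 1 @ unit cost 23 (adds 23)
shortest-cost path #6: 14→0→6→4→7 push 1 @ unit cost 23 (adds 23)
shortest-cost path #7: 14→8→12→3→7 push 1 @ unit cost 24 (adds 24)
total cost = 370

Minimum cost for 22 units: 370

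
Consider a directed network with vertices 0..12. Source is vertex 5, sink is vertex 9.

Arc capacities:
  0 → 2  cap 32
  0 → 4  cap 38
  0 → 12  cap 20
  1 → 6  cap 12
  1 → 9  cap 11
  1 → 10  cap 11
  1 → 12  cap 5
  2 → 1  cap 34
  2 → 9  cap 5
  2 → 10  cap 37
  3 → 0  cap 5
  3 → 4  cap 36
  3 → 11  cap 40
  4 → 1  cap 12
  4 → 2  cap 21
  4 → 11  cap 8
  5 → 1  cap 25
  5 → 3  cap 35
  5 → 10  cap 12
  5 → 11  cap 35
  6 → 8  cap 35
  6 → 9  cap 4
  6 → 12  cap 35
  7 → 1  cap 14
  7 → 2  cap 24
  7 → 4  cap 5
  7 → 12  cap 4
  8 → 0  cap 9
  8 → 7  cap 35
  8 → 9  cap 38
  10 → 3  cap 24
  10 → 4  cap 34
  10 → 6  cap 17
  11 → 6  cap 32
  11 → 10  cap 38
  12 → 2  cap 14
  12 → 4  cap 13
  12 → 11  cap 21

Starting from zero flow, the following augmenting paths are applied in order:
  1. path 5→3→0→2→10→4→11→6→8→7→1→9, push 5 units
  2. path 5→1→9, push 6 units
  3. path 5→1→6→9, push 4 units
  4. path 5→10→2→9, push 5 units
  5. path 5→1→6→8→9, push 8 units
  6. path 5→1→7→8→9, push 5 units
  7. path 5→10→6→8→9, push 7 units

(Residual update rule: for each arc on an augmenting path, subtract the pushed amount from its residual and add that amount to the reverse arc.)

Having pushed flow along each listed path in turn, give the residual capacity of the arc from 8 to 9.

after path 1 (5→3→0→2→10→4→11→6→8→7→1→9, push 5): res(8,9)=38
after path 2 (5→1→9, push 6): res(8,9)=38
after path 3 (5→1→6→9, push 4): res(8,9)=38
after path 4 (5→10→2→9, push 5): res(8,9)=38
after path 5 (5→1→6→8→9, push 8): res(8,9)=30
after path 6 (5→1→7→8→9, push 5): res(8,9)=25
after path 7 (5→10→6→8→9, push 7): res(8,9)=18

Residual capacity of (8,9): 18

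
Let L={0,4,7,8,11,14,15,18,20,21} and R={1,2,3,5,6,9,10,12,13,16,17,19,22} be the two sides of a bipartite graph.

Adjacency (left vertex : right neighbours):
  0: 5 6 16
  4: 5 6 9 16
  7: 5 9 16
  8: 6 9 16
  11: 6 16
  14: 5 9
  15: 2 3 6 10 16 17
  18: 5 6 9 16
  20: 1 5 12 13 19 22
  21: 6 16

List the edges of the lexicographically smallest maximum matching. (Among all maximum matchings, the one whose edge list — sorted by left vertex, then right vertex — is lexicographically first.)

|M| = 6 (so the lex-smallest maximum matching has 6 edges)
process left vertices in ascending order; for each, take the smallest-labelled available neighbour that still permits 6 edges overall, or leave it unmatched if none does
lex-smallest matching: {0-5, 4-6, 7-9, 8-16, 15-2, 20-1}

Lex-smallest maximum matching: {(0,5), (4,6), (7,9), (8,16), (15,2), (20,1)}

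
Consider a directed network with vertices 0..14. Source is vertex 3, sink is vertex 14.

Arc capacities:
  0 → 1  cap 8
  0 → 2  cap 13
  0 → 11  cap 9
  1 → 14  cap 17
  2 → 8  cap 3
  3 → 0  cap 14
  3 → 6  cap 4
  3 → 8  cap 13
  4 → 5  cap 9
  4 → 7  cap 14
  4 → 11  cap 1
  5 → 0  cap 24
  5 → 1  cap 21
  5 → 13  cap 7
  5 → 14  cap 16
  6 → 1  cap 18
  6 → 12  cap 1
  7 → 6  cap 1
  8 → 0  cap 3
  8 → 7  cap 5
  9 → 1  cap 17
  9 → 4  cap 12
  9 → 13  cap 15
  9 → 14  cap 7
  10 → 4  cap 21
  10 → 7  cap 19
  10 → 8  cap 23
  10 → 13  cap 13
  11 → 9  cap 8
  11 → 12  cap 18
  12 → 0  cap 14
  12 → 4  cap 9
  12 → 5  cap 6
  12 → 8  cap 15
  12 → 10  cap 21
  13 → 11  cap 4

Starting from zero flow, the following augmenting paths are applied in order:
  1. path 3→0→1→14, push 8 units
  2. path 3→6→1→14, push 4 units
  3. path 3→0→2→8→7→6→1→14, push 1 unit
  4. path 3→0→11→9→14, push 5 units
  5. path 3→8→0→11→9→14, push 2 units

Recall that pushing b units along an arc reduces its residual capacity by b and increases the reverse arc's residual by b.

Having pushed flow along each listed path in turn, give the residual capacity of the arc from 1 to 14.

after path 1 (3→0→1→14, push 8): res(1,14)=9
after path 2 (3→6→1→14, push 4): res(1,14)=5
after path 3 (3→0→2→8→7→6→1→14, push 1): res(1,14)=4
after path 4 (3→0→11→9→14, push 5): res(1,14)=4
after path 5 (3→8→0→11→9→14, push 2): res(1,14)=4

Residual capacity of (1,14): 4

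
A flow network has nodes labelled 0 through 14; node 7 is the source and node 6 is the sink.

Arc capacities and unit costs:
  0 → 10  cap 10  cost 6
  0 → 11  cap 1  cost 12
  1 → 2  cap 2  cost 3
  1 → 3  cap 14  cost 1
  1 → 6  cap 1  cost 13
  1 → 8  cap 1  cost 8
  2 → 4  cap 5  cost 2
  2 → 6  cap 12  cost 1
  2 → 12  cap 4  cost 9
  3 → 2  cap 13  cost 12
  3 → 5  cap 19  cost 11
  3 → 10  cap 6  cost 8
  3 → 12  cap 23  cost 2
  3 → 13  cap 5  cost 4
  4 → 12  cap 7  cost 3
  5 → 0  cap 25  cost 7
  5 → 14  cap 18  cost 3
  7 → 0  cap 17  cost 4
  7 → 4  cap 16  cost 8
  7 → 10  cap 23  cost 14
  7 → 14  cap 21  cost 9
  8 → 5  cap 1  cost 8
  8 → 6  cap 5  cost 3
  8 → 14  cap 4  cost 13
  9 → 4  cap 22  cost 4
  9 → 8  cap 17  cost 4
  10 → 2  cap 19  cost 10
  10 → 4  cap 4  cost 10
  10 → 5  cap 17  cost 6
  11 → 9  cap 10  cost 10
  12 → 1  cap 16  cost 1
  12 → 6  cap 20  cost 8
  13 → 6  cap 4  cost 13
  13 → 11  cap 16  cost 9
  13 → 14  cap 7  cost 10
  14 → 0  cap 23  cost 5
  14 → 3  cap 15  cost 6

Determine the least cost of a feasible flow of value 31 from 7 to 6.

shortest-cost path #1: 7→4→12→1→2→6 push 2 @ unit cost 16 (adds 32)
shortest-cost path #2: 7→4→12→6 push 5 @ unit cost 19 (adds 95)
shortest-cost path #3: 7→0→10→2→6 push 10 @ unit cost 21 (adds 210)
shortest-cost path #4: 7→14→3→12→6 push 14 @ unit cost 25 (adds 350)
total cost = 687

Minimum cost for 31 units: 687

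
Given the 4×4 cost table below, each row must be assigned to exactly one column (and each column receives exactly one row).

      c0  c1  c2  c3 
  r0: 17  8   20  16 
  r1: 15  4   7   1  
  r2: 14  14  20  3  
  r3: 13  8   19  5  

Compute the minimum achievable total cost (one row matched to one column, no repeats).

Minimum assignment cost: 31

optimal assignment: row0→col1 (cost 8), row1→col2 (cost 7), row2→col3 (cost 3), row3→col0 (cost 13)
total = 8 + 7 + 3 + 13 = 31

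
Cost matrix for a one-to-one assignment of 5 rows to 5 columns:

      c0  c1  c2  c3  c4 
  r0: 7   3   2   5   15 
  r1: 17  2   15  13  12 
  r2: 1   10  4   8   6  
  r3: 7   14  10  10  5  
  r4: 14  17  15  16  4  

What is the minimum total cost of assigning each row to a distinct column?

Minimum assignment cost: 19

optimal assignment: row0→col2 (cost 2), row1→col1 (cost 2), row2→col0 (cost 1), row3→col3 (cost 10), row4→col4 (cost 4)
total = 2 + 2 + 1 + 10 + 4 = 19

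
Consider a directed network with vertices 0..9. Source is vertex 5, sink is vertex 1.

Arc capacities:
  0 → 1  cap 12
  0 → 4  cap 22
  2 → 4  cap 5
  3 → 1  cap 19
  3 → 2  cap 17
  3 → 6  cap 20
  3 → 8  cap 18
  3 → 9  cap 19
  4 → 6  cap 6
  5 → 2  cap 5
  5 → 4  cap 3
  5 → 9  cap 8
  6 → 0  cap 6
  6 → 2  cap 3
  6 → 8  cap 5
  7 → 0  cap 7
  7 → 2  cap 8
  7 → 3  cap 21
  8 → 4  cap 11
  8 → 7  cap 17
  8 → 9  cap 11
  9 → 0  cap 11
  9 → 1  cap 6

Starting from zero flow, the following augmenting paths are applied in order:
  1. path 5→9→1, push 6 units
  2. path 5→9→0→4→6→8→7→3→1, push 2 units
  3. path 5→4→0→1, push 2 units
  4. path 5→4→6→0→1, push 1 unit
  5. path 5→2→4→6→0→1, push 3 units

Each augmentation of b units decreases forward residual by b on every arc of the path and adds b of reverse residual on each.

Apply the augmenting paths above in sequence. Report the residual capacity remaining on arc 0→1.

Residual capacity of (0,1): 6

after path 1 (5→9→1, push 6): res(0,1)=12
after path 2 (5→9→0→4→6→8→7→3→1, push 2): res(0,1)=12
after path 3 (5→4→0→1, push 2): res(0,1)=10
after path 4 (5→4→6→0→1, push 1): res(0,1)=9
after path 5 (5→2→4→6→0→1, push 3): res(0,1)=6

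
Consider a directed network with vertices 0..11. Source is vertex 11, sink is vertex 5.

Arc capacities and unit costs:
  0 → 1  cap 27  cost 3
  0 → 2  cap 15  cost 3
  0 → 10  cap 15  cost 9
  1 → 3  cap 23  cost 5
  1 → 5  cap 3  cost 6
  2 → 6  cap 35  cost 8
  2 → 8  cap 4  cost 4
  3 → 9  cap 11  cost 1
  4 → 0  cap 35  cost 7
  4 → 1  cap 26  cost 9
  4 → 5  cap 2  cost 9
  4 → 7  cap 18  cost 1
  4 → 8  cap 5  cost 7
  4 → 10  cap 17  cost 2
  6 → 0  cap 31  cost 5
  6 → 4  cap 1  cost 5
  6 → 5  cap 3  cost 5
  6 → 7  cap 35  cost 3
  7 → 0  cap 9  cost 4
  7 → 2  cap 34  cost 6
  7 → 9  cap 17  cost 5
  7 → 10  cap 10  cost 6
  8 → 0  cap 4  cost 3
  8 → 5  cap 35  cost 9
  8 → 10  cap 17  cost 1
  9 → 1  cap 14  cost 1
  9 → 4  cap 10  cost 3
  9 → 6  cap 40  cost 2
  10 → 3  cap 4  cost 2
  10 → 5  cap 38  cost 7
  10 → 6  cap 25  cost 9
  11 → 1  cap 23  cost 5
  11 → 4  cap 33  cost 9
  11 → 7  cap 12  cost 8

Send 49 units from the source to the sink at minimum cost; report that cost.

shortest-cost path #1: 11→1→5 push 3 @ unit cost 11 (adds 33)
shortest-cost path #2: 11→4→5 push 2 @ unit cost 18 (adds 36)
shortest-cost path #3: 11→4→10→5 push 17 @ unit cost 18 (adds 306)
shortest-cost path #4: 11→1→3→9→6→5 push 3 @ unit cost 18 (adds 54)
shortest-cost path #5: 11→7→10→5 push 10 @ unit cost 21 (adds 210)
shortest-cost path #6: 11→4→8→10→5 push 5 @ unit cost 24 (adds 120)
shortest-cost path #7: 11→7→2→8→10→5 push 2 @ unit cost 26 (adds 52)
shortest-cost path #8: 11→4→7→2→8→10→5 push 2 @ unit cost 28 (adds 56)
shortest-cost path #9: 11→4→7→0→10→5 push 2 @ unit cost 30 (adds 60)
shortest-cost path #10: 11→4→7→0→10→8→5 push 3 @ unit cost 31 (adds 93)
total cost = 1020

Minimum cost for 49 units: 1020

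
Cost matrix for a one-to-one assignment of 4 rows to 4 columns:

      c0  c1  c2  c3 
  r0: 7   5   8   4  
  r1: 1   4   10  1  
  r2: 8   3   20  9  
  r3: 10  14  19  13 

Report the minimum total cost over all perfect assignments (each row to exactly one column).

Minimum assignment cost: 22

optimal assignment: row0→col2 (cost 8), row1→col3 (cost 1), row2→col1 (cost 3), row3→col0 (cost 10)
total = 8 + 1 + 3 + 10 = 22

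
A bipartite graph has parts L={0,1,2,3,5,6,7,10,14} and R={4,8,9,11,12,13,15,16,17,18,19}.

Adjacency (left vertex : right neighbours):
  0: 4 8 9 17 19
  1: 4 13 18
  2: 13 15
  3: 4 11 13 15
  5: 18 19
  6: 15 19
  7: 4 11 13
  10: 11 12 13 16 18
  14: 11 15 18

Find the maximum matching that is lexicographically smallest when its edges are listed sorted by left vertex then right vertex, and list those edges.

|M| = 8 (so the lex-smallest maximum matching has 8 edges)
process left vertices in ascending order; for each, take the smallest-labelled available neighbour that still permits 8 edges overall, or leave it unmatched if none does
lex-smallest matching: {0-8, 1-4, 2-13, 3-11, 5-18, 6-19, 10-12, 14-15}

Lex-smallest maximum matching: {(0,8), (1,4), (2,13), (3,11), (5,18), (6,19), (10,12), (14,15)}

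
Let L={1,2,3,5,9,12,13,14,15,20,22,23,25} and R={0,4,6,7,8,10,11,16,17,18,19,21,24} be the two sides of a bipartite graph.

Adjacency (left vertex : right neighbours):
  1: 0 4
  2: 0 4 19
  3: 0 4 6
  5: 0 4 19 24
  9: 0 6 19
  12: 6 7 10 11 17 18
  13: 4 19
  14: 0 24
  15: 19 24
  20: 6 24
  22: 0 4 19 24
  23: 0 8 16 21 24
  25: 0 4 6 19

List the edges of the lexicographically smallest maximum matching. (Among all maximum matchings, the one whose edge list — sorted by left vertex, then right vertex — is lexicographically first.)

|M| = 7 (so the lex-smallest maximum matching has 7 edges)
process left vertices in ascending order; for each, take the smallest-labelled available neighbour that still permits 7 edges overall, or leave it unmatched if none does
lex-smallest matching: {1-0, 2-4, 3-6, 5-19, 12-7, 14-24, 23-8}

Lex-smallest maximum matching: {(1,0), (2,4), (3,6), (5,19), (12,7), (14,24), (23,8)}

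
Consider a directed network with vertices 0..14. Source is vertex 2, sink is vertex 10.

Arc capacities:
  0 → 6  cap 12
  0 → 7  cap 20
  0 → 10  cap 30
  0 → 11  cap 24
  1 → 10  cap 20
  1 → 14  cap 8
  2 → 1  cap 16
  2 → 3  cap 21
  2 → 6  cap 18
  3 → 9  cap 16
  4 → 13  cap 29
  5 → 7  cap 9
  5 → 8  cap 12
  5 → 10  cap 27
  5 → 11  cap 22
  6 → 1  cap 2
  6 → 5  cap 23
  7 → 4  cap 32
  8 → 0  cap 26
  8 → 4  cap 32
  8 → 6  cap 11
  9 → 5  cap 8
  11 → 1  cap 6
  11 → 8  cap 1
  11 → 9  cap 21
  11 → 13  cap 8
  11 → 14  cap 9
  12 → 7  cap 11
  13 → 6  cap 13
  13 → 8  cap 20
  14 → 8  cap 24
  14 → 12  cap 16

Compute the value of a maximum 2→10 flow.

augment #1: 2→1→10 bottleneck 16, total now 16
augment #2: 2→6→1→10 bottleneck 2, total now 18
augment #3: 2→6→5→10 bottleneck 16, total now 34
augment #4: 2→3→9→5→10 bottleneck 8, total now 42

Maximum flow value: 42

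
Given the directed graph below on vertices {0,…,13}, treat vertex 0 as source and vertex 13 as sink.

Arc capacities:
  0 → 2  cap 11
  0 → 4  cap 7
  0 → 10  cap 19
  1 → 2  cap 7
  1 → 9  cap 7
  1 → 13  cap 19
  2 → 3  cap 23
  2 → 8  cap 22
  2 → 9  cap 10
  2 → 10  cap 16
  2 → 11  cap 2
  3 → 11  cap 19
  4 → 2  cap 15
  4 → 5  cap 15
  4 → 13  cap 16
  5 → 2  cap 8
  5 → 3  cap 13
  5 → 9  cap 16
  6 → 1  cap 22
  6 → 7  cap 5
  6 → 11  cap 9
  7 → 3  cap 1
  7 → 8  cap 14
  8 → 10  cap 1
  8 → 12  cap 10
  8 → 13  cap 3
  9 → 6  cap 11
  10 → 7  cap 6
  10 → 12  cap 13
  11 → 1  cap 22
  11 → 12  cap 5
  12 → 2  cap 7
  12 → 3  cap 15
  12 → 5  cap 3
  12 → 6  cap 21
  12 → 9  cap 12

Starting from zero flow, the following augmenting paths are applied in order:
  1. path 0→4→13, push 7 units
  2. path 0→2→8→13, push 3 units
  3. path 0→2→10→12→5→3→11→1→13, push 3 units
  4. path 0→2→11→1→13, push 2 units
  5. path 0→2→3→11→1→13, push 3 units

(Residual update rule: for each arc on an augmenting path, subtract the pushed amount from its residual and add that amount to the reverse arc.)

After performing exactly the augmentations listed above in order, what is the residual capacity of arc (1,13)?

after path 1 (0→4→13, push 7): res(1,13)=19
after path 2 (0→2→8→13, push 3): res(1,13)=19
after path 3 (0→2→10→12→5→3→11→1→13, push 3): res(1,13)=16
after path 4 (0→2→11→1→13, push 2): res(1,13)=14
after path 5 (0→2→3→11→1→13, push 3): res(1,13)=11

Residual capacity of (1,13): 11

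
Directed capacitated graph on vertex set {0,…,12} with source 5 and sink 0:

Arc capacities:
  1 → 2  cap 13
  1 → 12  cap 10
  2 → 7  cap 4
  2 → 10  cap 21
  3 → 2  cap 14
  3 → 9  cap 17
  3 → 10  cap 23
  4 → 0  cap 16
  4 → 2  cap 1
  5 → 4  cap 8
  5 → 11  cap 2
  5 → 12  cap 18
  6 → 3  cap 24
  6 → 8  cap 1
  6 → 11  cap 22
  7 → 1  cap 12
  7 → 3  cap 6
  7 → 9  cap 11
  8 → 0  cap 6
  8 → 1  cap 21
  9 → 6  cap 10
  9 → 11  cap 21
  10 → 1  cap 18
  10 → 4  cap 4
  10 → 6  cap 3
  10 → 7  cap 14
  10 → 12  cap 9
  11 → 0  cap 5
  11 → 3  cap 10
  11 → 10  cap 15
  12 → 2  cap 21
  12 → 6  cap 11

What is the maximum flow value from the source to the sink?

Maximum flow value: 18

augment #1: 5→4→0 bottleneck 8, total now 8
augment #2: 5→11→0 bottleneck 2, total now 10
augment #3: 5→12→6→8→0 bottleneck 1, total now 11
augment #4: 5→12→6→11→0 bottleneck 3, total now 14
augment #5: 5→12→2→10→4→0 bottleneck 4, total now 18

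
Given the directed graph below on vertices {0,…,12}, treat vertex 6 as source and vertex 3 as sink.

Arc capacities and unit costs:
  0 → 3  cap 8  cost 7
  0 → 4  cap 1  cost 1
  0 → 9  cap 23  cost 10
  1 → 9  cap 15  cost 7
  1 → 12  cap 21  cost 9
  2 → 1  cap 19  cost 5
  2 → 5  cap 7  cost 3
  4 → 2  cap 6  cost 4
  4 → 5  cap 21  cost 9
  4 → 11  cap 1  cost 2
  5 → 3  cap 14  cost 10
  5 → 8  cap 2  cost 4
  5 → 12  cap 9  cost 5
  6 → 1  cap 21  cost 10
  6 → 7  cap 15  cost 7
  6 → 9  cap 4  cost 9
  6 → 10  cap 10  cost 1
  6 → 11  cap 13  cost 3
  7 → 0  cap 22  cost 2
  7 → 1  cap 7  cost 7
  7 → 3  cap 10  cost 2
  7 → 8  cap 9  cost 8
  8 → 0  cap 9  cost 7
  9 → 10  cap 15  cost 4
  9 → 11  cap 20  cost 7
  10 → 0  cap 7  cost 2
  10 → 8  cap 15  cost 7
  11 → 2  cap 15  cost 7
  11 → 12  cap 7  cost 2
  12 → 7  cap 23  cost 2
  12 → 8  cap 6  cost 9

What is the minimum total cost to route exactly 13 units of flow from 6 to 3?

shortest-cost path #1: 6→7→3 push 10 @ unit cost 9 (adds 90)
shortest-cost path #2: 6→10→0→3 push 3 @ unit cost 10 (adds 30)
total cost = 120

Minimum cost for 13 units: 120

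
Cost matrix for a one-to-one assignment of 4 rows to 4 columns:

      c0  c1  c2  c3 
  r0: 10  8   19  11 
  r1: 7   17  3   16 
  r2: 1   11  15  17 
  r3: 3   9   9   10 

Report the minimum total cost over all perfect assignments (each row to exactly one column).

optimal assignment: row0→col1 (cost 8), row1→col2 (cost 3), row2→col0 (cost 1), row3→col3 (cost 10)
total = 8 + 3 + 1 + 10 = 22

Minimum assignment cost: 22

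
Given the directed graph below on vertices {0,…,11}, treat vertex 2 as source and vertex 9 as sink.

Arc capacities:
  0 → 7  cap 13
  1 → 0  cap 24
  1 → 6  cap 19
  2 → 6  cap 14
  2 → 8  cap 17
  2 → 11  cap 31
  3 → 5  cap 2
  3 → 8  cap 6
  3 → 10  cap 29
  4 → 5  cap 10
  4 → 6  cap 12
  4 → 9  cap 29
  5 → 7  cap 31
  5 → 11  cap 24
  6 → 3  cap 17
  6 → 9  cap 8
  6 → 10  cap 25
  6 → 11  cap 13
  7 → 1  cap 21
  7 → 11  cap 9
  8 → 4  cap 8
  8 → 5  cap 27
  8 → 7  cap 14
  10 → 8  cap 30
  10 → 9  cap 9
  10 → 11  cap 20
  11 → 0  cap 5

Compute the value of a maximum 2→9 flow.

Maximum flow value: 25

augment #1: 2→6→9 bottleneck 8, total now 8
augment #2: 2→6→10→9 bottleneck 6, total now 14
augment #3: 2→8→4→9 bottleneck 8, total now 22
augment #4: 2→8→7→1→6→10→9 bottleneck 3, total now 25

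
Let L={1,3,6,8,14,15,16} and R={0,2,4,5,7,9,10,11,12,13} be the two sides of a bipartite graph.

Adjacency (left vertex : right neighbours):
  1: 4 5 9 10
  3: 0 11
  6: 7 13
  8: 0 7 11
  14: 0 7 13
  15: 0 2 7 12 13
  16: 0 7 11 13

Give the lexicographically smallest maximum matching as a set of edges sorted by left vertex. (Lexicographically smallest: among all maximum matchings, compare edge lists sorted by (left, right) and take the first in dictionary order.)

|M| = 6 (so the lex-smallest maximum matching has 6 edges)
process left vertices in ascending order; for each, take the smallest-labelled available neighbour that still permits 6 edges overall, or leave it unmatched if none does
lex-smallest matching: {1-4, 3-0, 6-7, 8-11, 14-13, 15-2}

Lex-smallest maximum matching: {(1,4), (3,0), (6,7), (8,11), (14,13), (15,2)}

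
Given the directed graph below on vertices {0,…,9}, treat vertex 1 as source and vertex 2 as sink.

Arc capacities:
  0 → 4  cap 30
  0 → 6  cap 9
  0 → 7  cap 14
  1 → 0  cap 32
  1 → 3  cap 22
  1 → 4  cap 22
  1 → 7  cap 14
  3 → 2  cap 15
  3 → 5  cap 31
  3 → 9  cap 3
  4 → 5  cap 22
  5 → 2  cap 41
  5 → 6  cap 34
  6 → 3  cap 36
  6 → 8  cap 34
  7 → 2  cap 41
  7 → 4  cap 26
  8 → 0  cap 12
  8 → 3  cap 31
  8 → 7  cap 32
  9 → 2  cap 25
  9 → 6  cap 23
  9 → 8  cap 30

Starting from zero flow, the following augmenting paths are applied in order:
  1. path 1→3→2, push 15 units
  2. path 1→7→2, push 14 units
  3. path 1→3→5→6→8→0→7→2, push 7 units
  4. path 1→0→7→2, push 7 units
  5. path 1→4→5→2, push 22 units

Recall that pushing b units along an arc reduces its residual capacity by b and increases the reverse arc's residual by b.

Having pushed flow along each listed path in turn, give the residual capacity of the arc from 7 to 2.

after path 1 (1→3→2, push 15): res(7,2)=41
after path 2 (1→7→2, push 14): res(7,2)=27
after path 3 (1→3→5→6→8→0→7→2, push 7): res(7,2)=20
after path 4 (1→0→7→2, push 7): res(7,2)=13
after path 5 (1→4→5→2, push 22): res(7,2)=13

Residual capacity of (7,2): 13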